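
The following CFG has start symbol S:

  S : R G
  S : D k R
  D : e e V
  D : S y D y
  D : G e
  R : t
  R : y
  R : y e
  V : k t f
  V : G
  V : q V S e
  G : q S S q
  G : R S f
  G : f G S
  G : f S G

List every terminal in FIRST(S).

From S : R G: add FIRST(R) = { t, y }.
From S : D k R: add FIRST(D) = { e, f, q, t, y }.
Union: FIRST(S) = { e, f, q, t, y }.

{ e, f, q, t, y }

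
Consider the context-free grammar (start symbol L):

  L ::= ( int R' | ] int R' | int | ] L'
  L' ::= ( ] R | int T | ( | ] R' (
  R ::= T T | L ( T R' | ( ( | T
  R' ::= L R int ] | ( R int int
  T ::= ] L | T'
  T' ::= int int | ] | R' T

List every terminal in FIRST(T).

{ (, ], int }

T ::= ] L contributes {]}.
From T ::= T': add FIRST(T') = { (, ], int }.
Union: FIRST(T) = { (, ], int }.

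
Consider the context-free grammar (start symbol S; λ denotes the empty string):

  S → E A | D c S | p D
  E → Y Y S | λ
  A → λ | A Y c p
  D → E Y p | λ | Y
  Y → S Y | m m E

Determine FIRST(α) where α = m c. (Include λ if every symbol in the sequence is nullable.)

m is a terminal; add {m} and stop.

{ m }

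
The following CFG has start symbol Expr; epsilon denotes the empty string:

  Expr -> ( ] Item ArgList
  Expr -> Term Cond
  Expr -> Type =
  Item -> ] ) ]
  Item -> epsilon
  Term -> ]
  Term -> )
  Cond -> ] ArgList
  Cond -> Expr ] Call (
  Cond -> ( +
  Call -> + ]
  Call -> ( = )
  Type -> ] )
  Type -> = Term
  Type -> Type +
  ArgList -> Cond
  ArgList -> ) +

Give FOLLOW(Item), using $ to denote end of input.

In Expr -> ( ] Item ArgList: add FIRST(ArgList) = { (, ), =, ] }.
Union: FOLLOW(Item) = { (, ), =, ] }.

{ (, ), =, ] }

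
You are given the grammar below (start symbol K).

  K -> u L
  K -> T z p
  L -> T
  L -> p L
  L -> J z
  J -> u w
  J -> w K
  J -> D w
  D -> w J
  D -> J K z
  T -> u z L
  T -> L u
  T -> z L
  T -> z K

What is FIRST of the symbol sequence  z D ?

z is a terminal; add {z} and stop.

{ z }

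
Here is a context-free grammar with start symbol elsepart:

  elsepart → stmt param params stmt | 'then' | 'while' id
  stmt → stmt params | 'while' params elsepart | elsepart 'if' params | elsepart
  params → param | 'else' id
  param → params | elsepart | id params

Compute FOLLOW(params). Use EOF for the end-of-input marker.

In elsepart → stmt param params stmt: add FIRST(stmt) = { 'then', 'while' }.
In stmt → stmt params: params is at the end, add FOLLOW(stmt) = { EOF, 'else', 'if', 'then', 'while', id }.
In stmt → 'while' params elsepart: add FIRST(elsepart) = { 'then', 'while' }.
In stmt → elsepart 'if' params: params is at the end, add FOLLOW(stmt) = { EOF, 'else', 'if', 'then', 'while', id }.
In param → params: params is at the end, add FOLLOW(param) = { EOF, 'else', 'if', 'then', 'while', id }.
In param → id params: params is at the end, add FOLLOW(param) = { EOF, 'else', 'if', 'then', 'while', id }.
Union: FOLLOW(params) = { EOF, 'else', 'if', 'then', 'while', id }.

{ EOF, 'else', 'if', 'then', 'while', id }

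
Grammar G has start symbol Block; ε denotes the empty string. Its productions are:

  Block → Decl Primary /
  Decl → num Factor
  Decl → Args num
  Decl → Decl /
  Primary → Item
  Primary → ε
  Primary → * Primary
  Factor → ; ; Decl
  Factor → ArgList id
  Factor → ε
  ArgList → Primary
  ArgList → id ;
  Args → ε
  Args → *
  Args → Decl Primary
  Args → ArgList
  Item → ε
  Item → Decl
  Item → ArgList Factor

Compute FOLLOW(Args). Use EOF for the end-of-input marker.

In Decl → Args num: add FIRST(num) = { num }.
Union: FOLLOW(Args) = { num }.

{ num }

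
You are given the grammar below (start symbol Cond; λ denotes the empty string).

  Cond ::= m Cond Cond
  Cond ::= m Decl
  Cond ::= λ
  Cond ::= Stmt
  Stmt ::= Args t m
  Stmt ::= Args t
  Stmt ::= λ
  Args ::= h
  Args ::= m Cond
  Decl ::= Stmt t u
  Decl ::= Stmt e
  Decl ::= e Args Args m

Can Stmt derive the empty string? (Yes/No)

Yes

Stmt has an λ-production, so Stmt ⇒ λ.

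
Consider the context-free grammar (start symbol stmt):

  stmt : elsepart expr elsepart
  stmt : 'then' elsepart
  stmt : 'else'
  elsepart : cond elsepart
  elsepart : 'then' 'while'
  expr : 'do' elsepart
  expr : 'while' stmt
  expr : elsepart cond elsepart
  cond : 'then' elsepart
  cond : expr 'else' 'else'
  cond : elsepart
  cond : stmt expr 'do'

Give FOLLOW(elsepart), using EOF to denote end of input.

{ EOF, 'do', 'else', 'then', 'while' }

In stmt : elsepart expr elsepart: add FIRST(expr elsepart) = { 'do', 'else', 'then', 'while' }.
In stmt : elsepart expr elsepart: elsepart is at the end, add FOLLOW(stmt) = { EOF, 'do', 'else', 'then', 'while' }.
In stmt : 'then' elsepart: elsepart is at the end, add FOLLOW(stmt) = { EOF, 'do', 'else', 'then', 'while' }.
In elsepart : cond elsepart: elsepart is at the end, add FOLLOW(elsepart) = { EOF, 'do', 'else', 'then', 'while' }.
In expr : 'do' elsepart: elsepart is at the end, add FOLLOW(expr) = { 'do', 'else', 'then', 'while' }.
In expr : elsepart cond elsepart: add FIRST(cond elsepart) = { 'do', 'else', 'then', 'while' }.
In expr : elsepart cond elsepart: elsepart is at the end, add FOLLOW(expr) = { 'do', 'else', 'then', 'while' }.
In cond : 'then' elsepart: elsepart is at the end, add FOLLOW(cond) = { 'do', 'else', 'then', 'while' }.
In cond : elsepart: elsepart is at the end, add FOLLOW(cond) = { 'do', 'else', 'then', 'while' }.
Union: FOLLOW(elsepart) = { EOF, 'do', 'else', 'then', 'while' }.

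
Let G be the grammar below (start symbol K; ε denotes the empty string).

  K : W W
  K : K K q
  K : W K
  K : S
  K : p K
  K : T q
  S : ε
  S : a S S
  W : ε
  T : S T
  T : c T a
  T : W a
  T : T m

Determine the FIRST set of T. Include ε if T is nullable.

{ a, c }

From T : S T: S nullable, take FIRST(S) ∪ FIRST(T) = { a, c }.
T : c T a contributes {c}.
From T : W a: W nullable, take FIRST(W) ∪ {a} = { a }.
From T : T m: add FIRST(T) = { a, c }.
Union: FIRST(T) = { a, c }.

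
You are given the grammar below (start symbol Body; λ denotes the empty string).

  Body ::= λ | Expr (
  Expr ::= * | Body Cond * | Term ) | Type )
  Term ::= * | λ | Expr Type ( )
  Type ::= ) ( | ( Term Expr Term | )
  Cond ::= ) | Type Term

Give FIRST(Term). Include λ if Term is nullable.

Term ::= * contributes {*}.
Term ::= λ contributes λ.
From Term ::= Expr Type ( ): add FIRST(Expr) = { (, ), * }.
Union: FIRST(Term) = { (, ), *, λ }.

{ (, ), *, λ }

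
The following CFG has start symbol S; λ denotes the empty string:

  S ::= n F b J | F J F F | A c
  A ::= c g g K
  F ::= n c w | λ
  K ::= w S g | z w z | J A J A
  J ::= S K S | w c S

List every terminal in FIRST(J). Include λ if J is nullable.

From J ::= S K S: add FIRST(S) = { c, n, w }.
J ::= w c S contributes {w}.
Union: FIRST(J) = { c, n, w }.

{ c, n, w }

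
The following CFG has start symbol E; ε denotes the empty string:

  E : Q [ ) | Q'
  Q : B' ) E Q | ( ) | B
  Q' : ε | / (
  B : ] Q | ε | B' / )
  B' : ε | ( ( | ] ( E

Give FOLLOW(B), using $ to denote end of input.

{ [ }

In Q : B: B is at the end, add FOLLOW(Q) = { [ }.
Union: FOLLOW(B) = { [ }.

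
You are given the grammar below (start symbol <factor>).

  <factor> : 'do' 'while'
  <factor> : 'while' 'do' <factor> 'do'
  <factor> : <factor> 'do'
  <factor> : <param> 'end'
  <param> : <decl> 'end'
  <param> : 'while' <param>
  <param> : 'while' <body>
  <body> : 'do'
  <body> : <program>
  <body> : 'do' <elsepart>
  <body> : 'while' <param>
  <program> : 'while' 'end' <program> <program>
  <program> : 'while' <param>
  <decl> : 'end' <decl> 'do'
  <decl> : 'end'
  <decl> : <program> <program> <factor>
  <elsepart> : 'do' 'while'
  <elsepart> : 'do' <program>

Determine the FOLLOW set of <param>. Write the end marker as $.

{ 'do', 'end', 'while' }

In <factor> : <param> 'end': add FIRST('end') = { 'end' }.
In <param> : 'while' <param>: <param> is at the end, add FOLLOW(<param>) = { 'do', 'end', 'while' }.
In <body> : 'while' <param>: <param> is at the end, add FOLLOW(<body>) = { 'do', 'end', 'while' }.
In <program> : 'while' <param>: <param> is at the end, add FOLLOW(<program>) = { 'do', 'end', 'while' }.
Union: FOLLOW(<param>) = { 'do', 'end', 'while' }.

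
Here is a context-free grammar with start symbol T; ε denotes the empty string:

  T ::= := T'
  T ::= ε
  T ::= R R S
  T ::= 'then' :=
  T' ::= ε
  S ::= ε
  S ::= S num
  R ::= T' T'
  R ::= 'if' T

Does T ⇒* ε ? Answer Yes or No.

T has an ε-production, so T ⇒ ε.

Yes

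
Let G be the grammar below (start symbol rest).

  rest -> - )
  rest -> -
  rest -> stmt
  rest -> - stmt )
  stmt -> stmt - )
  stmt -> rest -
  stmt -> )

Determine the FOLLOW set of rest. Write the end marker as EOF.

rest is the start symbol, so EOF ∈ FOLLOW(rest).
In stmt -> rest -: add FIRST(-) = { - }.
Union: FOLLOW(rest) = { EOF, - }.

{ EOF, - }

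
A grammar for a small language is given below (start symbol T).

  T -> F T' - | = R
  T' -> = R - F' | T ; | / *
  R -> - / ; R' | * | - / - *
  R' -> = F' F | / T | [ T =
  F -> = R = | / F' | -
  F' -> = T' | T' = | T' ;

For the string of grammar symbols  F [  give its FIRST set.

{ -, /, = }

Add FIRST(F) = { -, /, = }; F is not nullable, stop.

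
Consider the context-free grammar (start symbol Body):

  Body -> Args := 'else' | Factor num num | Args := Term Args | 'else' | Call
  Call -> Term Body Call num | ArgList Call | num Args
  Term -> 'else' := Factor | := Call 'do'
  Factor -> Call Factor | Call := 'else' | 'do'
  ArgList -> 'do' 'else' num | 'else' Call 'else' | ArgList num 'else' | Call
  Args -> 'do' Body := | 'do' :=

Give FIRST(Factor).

{ 'do', 'else', :=, num }

From Factor -> Call Factor: add FIRST(Call) = { 'do', 'else', :=, num }.
From Factor -> Call := 'else': add FIRST(Call) = { 'do', 'else', :=, num }.
Factor -> 'do' contributes {'do'}.
Union: FIRST(Factor) = { 'do', 'else', :=, num }.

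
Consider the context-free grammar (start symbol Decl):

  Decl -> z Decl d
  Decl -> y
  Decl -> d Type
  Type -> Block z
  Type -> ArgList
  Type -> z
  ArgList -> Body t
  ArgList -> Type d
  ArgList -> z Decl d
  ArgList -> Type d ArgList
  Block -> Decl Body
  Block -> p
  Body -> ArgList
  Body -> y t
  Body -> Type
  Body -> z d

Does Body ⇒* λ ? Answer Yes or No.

No nonterminal in this grammar is nullable.
No production of Body has an RHS whose symbols are all nullable, so Body is not nullable.

No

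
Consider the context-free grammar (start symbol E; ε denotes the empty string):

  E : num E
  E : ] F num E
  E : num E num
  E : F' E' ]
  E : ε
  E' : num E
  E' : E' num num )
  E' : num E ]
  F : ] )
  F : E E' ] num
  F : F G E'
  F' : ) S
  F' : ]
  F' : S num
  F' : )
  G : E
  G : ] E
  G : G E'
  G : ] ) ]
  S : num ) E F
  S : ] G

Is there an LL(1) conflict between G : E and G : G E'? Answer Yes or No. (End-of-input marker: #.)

Yes

FIRST(E) = { ), ], num, ε } and FIRST(G E') = { ), ], num }.
Both contain ), so the two alternatives are not disjoint — LL(1) conflict.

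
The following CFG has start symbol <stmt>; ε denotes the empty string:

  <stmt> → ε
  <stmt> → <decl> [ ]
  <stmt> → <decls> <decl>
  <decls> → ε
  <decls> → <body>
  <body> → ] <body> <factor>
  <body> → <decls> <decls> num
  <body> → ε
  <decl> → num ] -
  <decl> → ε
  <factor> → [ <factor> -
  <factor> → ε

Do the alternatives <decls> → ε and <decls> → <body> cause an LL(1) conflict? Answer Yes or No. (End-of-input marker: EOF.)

Yes

FIRST(ε) = { ε } and FIRST(<body>) = { ], num, ε }.
Both alternatives are nullable, violating the LL(1) condition.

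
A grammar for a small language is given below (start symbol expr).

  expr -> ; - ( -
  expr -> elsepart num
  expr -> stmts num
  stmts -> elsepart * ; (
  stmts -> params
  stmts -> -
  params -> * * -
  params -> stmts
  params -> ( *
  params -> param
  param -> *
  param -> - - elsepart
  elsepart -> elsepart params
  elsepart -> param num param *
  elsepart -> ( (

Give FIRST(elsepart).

From elsepart -> elsepart params: add FIRST(elsepart) = { (, *, - }.
From elsepart -> param num param *: add FIRST(param) = { *, - }.
elsepart -> ( ( contributes {(}.
Union: FIRST(elsepart) = { (, *, - }.

{ (, *, - }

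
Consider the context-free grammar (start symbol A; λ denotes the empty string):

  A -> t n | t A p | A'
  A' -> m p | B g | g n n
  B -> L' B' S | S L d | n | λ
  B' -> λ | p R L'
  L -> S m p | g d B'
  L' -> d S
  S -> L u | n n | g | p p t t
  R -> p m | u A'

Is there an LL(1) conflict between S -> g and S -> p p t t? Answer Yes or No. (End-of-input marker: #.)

FIRST(g) = { g } and FIRST(p p t t) = { p }.
The FIRST sets are disjoint and neither alternative is nullable — no conflict.

No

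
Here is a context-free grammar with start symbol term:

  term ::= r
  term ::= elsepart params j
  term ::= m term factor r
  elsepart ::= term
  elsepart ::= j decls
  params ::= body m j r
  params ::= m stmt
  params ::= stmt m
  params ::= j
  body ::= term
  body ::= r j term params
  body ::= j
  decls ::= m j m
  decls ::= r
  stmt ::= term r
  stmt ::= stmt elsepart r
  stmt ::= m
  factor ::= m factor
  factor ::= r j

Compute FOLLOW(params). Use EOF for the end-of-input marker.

In term ::= elsepart params j: add FIRST(j) = { j }.
In body ::= r j term params: params is at the end, add FOLLOW(body) = { m }.
Union: FOLLOW(params) = { j, m }.

{ j, m }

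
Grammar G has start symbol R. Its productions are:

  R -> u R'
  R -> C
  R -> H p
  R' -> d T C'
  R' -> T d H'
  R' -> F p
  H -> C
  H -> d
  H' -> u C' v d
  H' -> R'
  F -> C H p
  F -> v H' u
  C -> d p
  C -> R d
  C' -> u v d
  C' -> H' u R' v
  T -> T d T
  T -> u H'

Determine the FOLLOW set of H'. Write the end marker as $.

In R' -> T d H': H' is at the end, add FOLLOW(R') = { $, d, u, v }.
In F -> v H' u: add FIRST(u) = { u }.
In C' -> H' u R' v: add FIRST(u R' v) = { u }.
In T -> u H': H' is at the end, add FOLLOW(T) = { d, u, v }.
Union: FOLLOW(H') = { $, d, u, v }.

{ $, d, u, v }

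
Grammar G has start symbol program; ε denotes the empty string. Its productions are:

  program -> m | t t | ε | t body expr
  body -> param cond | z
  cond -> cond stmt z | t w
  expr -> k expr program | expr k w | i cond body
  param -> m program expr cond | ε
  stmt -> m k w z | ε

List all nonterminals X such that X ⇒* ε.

Directly nullable (have an ε-production): program, param, stmt.
No other nonterminal has a production whose RHS symbols are all nullable.

{ param, program, stmt }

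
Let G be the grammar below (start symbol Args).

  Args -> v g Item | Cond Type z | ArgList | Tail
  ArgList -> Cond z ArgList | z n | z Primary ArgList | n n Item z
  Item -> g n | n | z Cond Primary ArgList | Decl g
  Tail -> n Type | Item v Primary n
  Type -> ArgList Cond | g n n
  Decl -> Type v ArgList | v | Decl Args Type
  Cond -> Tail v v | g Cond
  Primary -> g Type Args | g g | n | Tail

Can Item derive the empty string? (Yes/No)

No nonterminal in this grammar is nullable.
No production of Item has an RHS whose symbols are all nullable, so Item is not nullable.

No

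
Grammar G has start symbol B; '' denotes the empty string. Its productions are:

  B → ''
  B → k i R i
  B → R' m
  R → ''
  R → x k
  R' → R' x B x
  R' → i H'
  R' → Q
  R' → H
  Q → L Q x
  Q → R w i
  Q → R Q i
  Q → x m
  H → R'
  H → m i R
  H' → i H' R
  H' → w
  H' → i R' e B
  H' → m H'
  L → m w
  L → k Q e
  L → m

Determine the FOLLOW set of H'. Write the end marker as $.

In R' → i H': H' is at the end, add FOLLOW(R') = { e, m, x }.
In H' → i H' R: add FIRST(R)\{''} = { x }.
  Since R is nullable, also add FOLLOW(H') = { e, m, x }.
In H' → m H': H' is at the end, add FOLLOW(H') = { e, m, x }.
Union: FOLLOW(H') = { e, m, x }.

{ e, m, x }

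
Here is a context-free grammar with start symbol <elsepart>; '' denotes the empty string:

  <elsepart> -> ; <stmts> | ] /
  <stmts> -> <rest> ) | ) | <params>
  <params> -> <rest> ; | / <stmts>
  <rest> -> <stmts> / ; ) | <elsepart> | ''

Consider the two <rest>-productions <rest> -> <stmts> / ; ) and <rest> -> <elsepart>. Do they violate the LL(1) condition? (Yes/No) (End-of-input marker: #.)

Yes

FIRST(<stmts> / ; )) = { ), /, ;, ] } and FIRST(<elsepart>) = { ;, ] }.
Both contain ;, so the two alternatives are not disjoint — LL(1) conflict.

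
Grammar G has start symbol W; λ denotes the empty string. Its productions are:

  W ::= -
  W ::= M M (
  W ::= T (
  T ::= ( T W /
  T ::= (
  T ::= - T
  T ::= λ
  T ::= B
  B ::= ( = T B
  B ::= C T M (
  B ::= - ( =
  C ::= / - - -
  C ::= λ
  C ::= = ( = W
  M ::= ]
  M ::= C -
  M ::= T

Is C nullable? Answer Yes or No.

Yes

C has an λ-production, so C ⇒ λ.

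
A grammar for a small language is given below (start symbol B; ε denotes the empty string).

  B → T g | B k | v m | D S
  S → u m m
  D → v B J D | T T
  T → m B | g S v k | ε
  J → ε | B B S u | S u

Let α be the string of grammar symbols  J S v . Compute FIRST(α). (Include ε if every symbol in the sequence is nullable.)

{ g, m, u, v }

Add FIRST(J)\{ε} = { g, m, u, v }; J is nullable, continue.
Add FIRST(S) = { u }; S is not nullable, stop.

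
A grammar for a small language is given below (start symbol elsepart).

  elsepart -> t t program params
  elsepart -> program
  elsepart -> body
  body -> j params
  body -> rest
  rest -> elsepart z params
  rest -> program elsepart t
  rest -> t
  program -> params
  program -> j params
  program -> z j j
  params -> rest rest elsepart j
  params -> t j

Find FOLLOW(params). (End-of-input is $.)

In elsepart -> t t program params: params is at the end, add FOLLOW(elsepart) = { $, j, t, z }.
In body -> j params: params is at the end, add FOLLOW(body) = { $, j, t, z }.
In rest -> elsepart z params: params is at the end, add FOLLOW(rest) = { $, j, t, z }.
In program -> params: params is at the end, add FOLLOW(program) = { $, j, t, z }.
In program -> j params: params is at the end, add FOLLOW(program) = { $, j, t, z }.
Union: FOLLOW(params) = { $, j, t, z }.

{ $, j, t, z }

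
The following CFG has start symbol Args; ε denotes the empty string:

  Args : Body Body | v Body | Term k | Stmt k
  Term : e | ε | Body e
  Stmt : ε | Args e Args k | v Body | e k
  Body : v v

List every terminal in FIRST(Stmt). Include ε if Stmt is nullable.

{ e, k, v, ε }

Stmt : ε contributes ε.
From Stmt : Args e Args k: add FIRST(Args) = { e, k, v }.
Stmt : v Body contributes {v}.
Stmt : e k contributes {e}.
Union: FIRST(Stmt) = { e, k, v, ε }.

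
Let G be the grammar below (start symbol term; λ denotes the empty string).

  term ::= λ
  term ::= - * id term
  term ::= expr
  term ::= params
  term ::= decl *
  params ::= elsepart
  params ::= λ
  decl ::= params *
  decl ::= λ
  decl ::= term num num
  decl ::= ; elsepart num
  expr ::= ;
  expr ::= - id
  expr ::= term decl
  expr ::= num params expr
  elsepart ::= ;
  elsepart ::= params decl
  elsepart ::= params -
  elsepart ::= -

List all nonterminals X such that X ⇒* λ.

Directly nullable (have an λ-production): term, params, decl.
elsepart ::= params decl with every symbol nullable, so elsepart is nullable.
expr ::= term decl with every symbol nullable, so expr is nullable.

{ decl, elsepart, expr, params, term }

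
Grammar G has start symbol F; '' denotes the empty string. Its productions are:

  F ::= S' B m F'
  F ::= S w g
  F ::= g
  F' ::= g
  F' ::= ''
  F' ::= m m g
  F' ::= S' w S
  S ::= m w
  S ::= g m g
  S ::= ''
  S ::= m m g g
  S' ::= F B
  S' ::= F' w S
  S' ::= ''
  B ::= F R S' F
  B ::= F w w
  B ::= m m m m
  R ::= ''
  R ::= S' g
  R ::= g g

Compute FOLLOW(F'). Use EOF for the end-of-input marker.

In F ::= S' B m F': F' is at the end, add FOLLOW(F) = { EOF, g, m, w }.
In S' ::= F' w S: add FIRST(w S) = { w }.
Union: FOLLOW(F') = { EOF, g, m, w }.

{ EOF, g, m, w }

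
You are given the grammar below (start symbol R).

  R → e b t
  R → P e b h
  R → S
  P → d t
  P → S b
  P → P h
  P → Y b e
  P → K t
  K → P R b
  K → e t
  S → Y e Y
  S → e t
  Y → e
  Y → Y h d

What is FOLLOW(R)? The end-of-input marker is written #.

R is the start symbol, so # ∈ FOLLOW(R).
In K → P R b: add FIRST(b) = { b }.
Union: FOLLOW(R) = { #, b }.

{ #, b }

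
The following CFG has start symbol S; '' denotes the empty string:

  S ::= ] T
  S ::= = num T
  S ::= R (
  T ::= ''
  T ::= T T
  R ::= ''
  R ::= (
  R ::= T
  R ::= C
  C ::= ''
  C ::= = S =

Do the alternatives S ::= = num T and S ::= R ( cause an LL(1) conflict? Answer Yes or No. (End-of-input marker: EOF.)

Yes

FIRST(= num T) = { = } and FIRST(R () = { (, = }.
Both contain =, so the two alternatives are not disjoint — LL(1) conflict.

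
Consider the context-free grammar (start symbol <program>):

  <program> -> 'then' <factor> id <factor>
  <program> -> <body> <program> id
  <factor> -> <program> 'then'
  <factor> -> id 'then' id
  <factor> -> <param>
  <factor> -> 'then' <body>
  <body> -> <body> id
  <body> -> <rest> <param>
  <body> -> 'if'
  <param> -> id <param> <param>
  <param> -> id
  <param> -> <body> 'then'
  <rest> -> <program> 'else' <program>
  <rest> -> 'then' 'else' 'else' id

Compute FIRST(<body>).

From <body> -> <body> id: add FIRST(<body>) = { 'if', 'then' }.
From <body> -> <rest> <param>: add FIRST(<rest>) = { 'if', 'then' }.
<body> -> 'if' contributes {'if'}.
Union: FIRST(<body>) = { 'if', 'then' }.

{ 'if', 'then' }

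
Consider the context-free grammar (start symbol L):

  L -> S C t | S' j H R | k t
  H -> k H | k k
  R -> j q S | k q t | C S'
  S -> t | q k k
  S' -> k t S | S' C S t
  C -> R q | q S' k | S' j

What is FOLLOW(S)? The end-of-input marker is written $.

In L -> S C t: add FIRST(C t) = { j, k, q }.
In R -> j q S: S is at the end, add FOLLOW(R) = { $, q }.
In S' -> k t S: S is at the end, add FOLLOW(S') = { $, j, k, q }.
In S' -> S' C S t: add FIRST(t) = { t }.
Union: FOLLOW(S) = { $, j, k, q, t }.

{ $, j, k, q, t }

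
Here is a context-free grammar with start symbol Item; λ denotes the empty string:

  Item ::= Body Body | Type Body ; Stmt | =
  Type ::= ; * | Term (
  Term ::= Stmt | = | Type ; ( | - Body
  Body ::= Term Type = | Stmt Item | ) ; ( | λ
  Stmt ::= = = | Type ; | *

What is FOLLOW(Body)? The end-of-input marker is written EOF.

{ EOF, (, ), *, -, ;, = }

In Item ::= Body Body: add FIRST(Body)\{λ} = { ), *, -, ;, = }.
  Since Body is nullable, also add FOLLOW(Item) = { EOF, (, ), *, -, ;, = }.
In Item ::= Body Body: Body is at the end, add FOLLOW(Item) = { EOF, (, ), *, -, ;, = }.
In Item ::= Type Body ; Stmt: add FIRST(; Stmt) = { ; }.
In Term ::= - Body: Body is at the end, add FOLLOW(Term) = { (, *, -, ;, = }.
Union: FOLLOW(Body) = { EOF, (, ), *, -, ;, = }.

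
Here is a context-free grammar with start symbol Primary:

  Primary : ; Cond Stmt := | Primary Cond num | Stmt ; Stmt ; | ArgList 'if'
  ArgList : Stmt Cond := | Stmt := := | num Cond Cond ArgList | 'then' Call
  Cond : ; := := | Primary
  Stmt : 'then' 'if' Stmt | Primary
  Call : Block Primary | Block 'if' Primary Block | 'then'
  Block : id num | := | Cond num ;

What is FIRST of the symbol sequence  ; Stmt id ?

; is a terminal; add {;} and stop.

{ ; }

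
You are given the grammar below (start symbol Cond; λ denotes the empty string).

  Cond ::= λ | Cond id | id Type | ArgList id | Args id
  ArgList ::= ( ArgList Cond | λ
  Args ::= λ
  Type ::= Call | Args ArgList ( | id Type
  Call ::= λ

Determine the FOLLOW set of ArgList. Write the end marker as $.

{ (, id }

In Cond ::= ArgList id: add FIRST(id) = { id }.
In ArgList ::= ( ArgList Cond: add FIRST(Cond)\{λ} = { (, id }.
  Since Cond is nullable, also add FOLLOW(ArgList) = { (, id }.
In Type ::= Args ArgList (: add FIRST(() = { ( }.
Union: FOLLOW(ArgList) = { (, id }.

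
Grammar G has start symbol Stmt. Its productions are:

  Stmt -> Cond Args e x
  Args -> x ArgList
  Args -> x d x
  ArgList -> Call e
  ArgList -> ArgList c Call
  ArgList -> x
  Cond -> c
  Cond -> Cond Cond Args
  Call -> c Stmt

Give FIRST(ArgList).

From ArgList -> Call e: add FIRST(Call) = { c }.
From ArgList -> ArgList c Call: add FIRST(ArgList) = { c, x }.
ArgList -> x contributes {x}.
Union: FIRST(ArgList) = { c, x }.

{ c, x }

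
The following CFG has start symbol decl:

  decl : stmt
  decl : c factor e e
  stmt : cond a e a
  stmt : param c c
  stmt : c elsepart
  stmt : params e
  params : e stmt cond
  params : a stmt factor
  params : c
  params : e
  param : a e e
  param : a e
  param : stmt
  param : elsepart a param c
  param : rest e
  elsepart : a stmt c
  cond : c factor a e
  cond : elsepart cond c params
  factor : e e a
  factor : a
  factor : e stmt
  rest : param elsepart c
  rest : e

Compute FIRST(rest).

From rest : param elsepart c: add FIRST(param) = { a, c, e }.
rest : e contributes {e}.
Union: FIRST(rest) = { a, c, e }.

{ a, c, e }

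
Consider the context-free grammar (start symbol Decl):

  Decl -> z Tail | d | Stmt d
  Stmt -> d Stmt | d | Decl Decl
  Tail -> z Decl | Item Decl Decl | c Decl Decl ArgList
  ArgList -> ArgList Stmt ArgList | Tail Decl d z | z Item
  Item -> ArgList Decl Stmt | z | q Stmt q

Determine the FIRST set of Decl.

{ d, z }

Decl -> z Tail contributes {z}.
Decl -> d contributes {d}.
From Decl -> Stmt d: add FIRST(Stmt) = { d, z }.
Union: FIRST(Decl) = { d, z }.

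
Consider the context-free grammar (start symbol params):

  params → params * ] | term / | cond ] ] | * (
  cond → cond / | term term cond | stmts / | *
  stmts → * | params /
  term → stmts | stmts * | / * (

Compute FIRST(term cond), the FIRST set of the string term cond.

{ *, / }

Add FIRST(term) = { *, / }; term is not nullable, stop.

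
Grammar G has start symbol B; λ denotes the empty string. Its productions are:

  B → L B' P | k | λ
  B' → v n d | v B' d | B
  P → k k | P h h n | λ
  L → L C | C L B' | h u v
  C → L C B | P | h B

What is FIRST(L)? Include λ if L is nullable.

From L → L C: add FIRST(L) = { h, k }.
From L → C L B': C nullable, take FIRST(C) ∪ FIRST(L) = { h, k }.
L → h u v contributes {h}.
Union: FIRST(L) = { h, k }.

{ h, k }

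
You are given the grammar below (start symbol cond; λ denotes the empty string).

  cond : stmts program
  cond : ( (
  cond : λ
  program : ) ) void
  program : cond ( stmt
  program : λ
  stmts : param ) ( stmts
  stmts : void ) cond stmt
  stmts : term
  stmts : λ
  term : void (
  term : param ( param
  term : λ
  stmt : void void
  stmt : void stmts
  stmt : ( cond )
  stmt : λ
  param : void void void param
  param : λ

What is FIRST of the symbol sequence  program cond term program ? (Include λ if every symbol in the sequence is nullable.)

Add FIRST(program)\{λ} = { (, ), void }; program is nullable, continue.
Add FIRST(cond)\{λ} = { (, ), void }; cond is nullable, continue.
Add FIRST(term)\{λ} = { (, void }; term is nullable, continue.
Add FIRST(program)\{λ} = { (, ), void }; program is nullable, continue.
Every symbol is nullable, so include λ.

{ (, ), void, λ }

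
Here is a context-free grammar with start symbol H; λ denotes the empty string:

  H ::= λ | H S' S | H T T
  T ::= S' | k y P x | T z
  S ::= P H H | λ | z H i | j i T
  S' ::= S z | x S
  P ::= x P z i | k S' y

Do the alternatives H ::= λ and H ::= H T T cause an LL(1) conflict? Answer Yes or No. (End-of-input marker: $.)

FIRST(λ) = { λ } and FIRST(H T T) = { j, k, x, z }.
The first alternative is nullable and FOLLOW(H) = { $, i, j, k, x, y, z } shares j with FIRST of the second — conflict.

Yes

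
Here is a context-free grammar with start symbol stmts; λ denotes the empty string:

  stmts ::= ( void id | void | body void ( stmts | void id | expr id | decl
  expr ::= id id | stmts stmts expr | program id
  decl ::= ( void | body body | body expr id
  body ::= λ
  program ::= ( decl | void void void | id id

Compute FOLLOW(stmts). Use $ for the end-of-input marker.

{ $, (, id, void }

stmts is the start symbol, so $ ∈ FOLLOW(stmts).
In stmts ::= body void ( stmts: stmts is at the end, add FOLLOW(stmts) = { $, (, id, void }.
In expr ::= stmts stmts expr: add FIRST(stmts expr) = { (, id, void }.
In expr ::= stmts stmts expr: add FIRST(expr) = { (, id, void }.
Union: FOLLOW(stmts) = { $, (, id, void }.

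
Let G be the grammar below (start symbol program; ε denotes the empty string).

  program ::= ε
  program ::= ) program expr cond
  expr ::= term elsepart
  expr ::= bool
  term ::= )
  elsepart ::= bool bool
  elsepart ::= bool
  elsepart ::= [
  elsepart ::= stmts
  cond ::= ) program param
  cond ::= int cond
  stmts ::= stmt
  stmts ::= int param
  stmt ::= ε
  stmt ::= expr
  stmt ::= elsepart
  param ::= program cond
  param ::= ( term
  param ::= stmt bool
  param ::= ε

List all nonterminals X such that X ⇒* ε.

Directly nullable (have an ε-production): program, stmt, param.
stmts ::= stmt with every symbol nullable, so stmts is nullable.
elsepart ::= stmts with every symbol nullable, so elsepart is nullable.
No other nonterminal has a production whose RHS symbols are all nullable.

{ elsepart, param, program, stmt, stmts }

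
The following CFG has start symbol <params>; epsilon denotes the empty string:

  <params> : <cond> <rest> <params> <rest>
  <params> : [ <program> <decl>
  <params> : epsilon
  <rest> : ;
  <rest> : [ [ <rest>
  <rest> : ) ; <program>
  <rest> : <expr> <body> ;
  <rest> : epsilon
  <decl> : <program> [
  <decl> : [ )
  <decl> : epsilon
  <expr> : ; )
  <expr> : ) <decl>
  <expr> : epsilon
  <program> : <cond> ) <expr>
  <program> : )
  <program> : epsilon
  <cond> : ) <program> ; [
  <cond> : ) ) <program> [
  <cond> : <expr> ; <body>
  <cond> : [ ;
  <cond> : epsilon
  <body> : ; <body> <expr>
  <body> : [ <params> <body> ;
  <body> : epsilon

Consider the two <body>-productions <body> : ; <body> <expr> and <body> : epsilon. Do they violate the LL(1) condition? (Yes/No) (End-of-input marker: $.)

Yes

FIRST(; <body> <expr>) = { ; } and FIRST(epsilon) = { epsilon }.
The second alternative is nullable and FOLLOW(<body>) = { $, ), ;, [ } shares ; with FIRST of the first — conflict.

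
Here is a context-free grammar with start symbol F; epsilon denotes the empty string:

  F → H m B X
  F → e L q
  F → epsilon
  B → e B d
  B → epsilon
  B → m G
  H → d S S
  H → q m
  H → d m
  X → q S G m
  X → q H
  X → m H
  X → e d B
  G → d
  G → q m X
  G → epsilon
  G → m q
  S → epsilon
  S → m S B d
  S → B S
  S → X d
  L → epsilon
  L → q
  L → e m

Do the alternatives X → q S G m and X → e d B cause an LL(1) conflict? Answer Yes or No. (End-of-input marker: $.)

No

FIRST(q S G m) = { q } and FIRST(e d B) = { e }.
The FIRST sets are disjoint and neither alternative is nullable — no conflict.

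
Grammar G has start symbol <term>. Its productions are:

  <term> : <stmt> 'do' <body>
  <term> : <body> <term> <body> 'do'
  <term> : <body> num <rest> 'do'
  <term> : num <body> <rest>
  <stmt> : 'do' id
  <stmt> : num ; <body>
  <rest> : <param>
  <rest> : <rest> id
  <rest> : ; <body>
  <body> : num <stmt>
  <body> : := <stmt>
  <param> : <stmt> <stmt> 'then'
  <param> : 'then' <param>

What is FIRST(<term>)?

{ 'do', :=, num }

From <term> : <stmt> 'do' <body>: add FIRST(<stmt>) = { 'do', num }.
From <term> : <body> <term> <body> 'do': add FIRST(<body>) = { :=, num }.
From <term> : <body> num <rest> 'do': add FIRST(<body>) = { :=, num }.
<term> : num <body> <rest> contributes {num}.
Union: FIRST(<term>) = { 'do', :=, num }.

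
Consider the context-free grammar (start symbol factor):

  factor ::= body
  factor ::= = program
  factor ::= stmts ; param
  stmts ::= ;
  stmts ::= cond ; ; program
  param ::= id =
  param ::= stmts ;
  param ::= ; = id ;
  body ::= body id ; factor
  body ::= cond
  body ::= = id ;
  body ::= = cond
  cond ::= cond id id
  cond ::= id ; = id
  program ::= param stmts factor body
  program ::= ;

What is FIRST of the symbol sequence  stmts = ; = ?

{ ;, id }

Add FIRST(stmts) = { ;, id }; stmts is not nullable, stop.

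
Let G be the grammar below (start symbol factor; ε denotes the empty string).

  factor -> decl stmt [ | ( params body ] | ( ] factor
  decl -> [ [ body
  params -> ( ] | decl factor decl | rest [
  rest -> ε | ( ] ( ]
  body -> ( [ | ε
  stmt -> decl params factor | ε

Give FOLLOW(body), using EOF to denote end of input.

{ (, [, ] }

In factor -> ( params body ]: add FIRST(]) = { ] }.
In decl -> [ [ body: body is at the end, add FOLLOW(decl) = { (, [, ] }.
Union: FOLLOW(body) = { (, [, ] }.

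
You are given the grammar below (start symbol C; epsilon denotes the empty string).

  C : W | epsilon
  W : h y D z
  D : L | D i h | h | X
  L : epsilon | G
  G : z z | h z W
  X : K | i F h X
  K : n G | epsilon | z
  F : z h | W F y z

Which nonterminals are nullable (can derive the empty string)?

Directly nullable (have an epsilon-production): C, L, K.
X : K with every symbol nullable, so X is nullable.
D : L with every symbol nullable, so D is nullable.
No other nonterminal has a production whose RHS symbols are all nullable.

{ C, D, K, L, X }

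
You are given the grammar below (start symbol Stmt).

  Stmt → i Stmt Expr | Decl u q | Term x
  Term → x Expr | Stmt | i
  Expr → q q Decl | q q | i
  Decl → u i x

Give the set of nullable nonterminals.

{ } (none)

No nonterminal has an empty production or an RHS whose symbols are all nullable.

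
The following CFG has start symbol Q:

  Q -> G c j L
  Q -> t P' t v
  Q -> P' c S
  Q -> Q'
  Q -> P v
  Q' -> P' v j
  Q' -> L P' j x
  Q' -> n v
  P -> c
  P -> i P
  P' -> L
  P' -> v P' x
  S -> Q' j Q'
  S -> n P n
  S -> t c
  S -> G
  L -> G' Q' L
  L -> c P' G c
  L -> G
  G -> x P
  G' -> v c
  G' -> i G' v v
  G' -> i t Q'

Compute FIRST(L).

From L -> G' Q' L: add FIRST(G') = { i, v }.
L -> c P' G c contributes {c}.
From L -> G: add FIRST(G) = { x }.
Union: FIRST(L) = { c, i, v, x }.

{ c, i, v, x }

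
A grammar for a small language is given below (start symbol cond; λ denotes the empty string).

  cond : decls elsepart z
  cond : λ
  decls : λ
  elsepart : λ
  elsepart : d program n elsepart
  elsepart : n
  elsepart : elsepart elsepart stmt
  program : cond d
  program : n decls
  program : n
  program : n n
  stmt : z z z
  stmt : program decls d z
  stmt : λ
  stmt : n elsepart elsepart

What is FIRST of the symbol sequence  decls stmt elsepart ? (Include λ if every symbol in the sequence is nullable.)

Add FIRST(decls)\{λ} = {  }; decls is nullable, continue.
Add FIRST(stmt)\{λ} = { d, n, z }; stmt is nullable, continue.
Add FIRST(elsepart)\{λ} = { d, n, z }; elsepart is nullable, continue.
Every symbol is nullable, so include λ.

{ d, n, z, λ }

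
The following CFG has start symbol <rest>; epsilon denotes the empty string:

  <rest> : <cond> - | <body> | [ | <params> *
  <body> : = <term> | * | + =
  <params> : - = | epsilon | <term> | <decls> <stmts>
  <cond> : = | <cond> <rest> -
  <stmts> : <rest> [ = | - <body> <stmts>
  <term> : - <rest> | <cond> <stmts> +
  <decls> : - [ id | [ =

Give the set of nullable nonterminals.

Directly nullable (have an epsilon-production): <params>.
No other nonterminal has a production whose RHS symbols are all nullable.

{ <params> }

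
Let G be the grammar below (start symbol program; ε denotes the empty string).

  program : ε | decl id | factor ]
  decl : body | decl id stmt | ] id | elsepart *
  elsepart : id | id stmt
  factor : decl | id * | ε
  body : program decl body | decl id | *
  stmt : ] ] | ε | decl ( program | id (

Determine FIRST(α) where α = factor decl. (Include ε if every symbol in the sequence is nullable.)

{ *, ], id }

Add FIRST(factor)\{ε} = { *, ], id }; factor is nullable, continue.
Add FIRST(decl) = { *, ], id }; decl is not nullable, stop.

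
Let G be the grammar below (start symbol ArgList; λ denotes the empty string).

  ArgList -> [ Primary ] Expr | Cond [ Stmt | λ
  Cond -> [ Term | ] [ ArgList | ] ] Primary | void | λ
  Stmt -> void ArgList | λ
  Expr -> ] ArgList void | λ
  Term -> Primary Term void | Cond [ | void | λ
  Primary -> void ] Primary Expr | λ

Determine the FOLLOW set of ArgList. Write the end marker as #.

{ #, [, void }

ArgList is the start symbol, so # ∈ FOLLOW(ArgList).
In Cond -> ] [ ArgList: ArgList is at the end, add FOLLOW(Cond) = { [ }.
In Stmt -> void ArgList: ArgList is at the end, add FOLLOW(Stmt) = { #, [, void }.
In Expr -> ] ArgList void: add FIRST(void) = { void }.
Union: FOLLOW(ArgList) = { #, [, void }.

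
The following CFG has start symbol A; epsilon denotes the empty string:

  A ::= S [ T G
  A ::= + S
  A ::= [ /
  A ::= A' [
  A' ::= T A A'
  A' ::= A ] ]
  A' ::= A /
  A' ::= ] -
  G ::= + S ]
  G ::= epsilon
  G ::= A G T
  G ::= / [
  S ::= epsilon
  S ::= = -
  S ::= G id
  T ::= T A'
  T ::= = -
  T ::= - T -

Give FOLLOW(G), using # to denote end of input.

{ #, +, -, /, =, [, ], id }

In A ::= S [ T G: G is at the end, add FOLLOW(A) = { #, +, -, /, =, [, ], id }.
In G ::= A G T: add FIRST(T) = { -, = }.
In S ::= G id: add FIRST(id) = { id }.
Union: FOLLOW(G) = { #, +, -, /, =, [, ], id }.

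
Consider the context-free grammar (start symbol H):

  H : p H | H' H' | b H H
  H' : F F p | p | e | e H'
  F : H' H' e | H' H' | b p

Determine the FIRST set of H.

{ b, e, p }

H : p H contributes {p}.
From H : H' H': add FIRST(H') = { b, e, p }.
H : b H H contributes {b}.
Union: FIRST(H) = { b, e, p }.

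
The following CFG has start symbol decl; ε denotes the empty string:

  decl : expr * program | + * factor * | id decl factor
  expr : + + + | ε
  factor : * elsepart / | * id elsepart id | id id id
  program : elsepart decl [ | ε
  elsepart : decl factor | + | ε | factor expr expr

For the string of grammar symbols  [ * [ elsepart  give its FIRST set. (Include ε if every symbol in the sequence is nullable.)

[ is a terminal; add {[} and stop.

{ [ }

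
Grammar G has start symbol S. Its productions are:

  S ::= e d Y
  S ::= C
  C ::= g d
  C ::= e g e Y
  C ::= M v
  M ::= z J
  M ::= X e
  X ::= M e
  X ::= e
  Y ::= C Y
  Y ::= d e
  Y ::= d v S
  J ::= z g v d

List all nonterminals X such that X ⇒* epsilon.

{ } (none)

No nonterminal has an empty production or an RHS whose symbols are all nullable.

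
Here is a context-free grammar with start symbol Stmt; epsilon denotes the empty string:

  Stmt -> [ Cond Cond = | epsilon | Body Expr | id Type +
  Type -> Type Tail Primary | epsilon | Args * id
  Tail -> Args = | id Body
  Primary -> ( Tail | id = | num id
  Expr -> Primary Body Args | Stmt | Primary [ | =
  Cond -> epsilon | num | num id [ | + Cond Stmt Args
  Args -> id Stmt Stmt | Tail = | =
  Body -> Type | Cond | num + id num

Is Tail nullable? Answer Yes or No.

No

Nullable nonterminals: Body, Cond, Expr, Stmt, Type.
No production of Tail has an RHS whose symbols are all nullable, so Tail is not nullable.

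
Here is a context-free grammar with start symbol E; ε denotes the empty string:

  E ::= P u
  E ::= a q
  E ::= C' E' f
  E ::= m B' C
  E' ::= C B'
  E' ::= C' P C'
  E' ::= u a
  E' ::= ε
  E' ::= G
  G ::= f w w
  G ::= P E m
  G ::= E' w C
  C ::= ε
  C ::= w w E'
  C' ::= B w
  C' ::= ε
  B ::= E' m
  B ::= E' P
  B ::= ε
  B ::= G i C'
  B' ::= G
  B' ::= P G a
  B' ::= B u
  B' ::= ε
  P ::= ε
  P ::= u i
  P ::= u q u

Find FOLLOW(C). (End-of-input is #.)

In E ::= m B' C: C is at the end, add FOLLOW(E) = { #, m }.
In E' ::= C B': add FIRST(B')\{ε} = { a, f, m, u, w }.
  Since B' is nullable, also add FOLLOW(E') = { #, a, f, i, m, u, w }.
In G ::= E' w C: C is at the end, add FOLLOW(G) = { #, a, f, i, m, u, w }.
Union: FOLLOW(C) = { #, a, f, i, m, u, w }.

{ #, a, f, i, m, u, w }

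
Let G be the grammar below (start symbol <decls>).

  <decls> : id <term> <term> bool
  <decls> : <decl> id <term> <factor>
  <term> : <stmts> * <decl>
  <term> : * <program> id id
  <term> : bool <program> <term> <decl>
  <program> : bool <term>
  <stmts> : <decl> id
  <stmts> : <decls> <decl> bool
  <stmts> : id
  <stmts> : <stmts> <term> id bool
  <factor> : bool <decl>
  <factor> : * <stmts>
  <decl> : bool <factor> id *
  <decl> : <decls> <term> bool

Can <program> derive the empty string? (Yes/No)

No nonterminal in this grammar is nullable.
No production of <program> has an RHS whose symbols are all nullable, so <program> is not nullable.

No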